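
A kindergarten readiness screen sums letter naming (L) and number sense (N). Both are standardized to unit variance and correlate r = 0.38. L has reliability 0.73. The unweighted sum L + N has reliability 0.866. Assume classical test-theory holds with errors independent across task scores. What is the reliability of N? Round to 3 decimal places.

0.900

Var(L+N) = 2 + 2·0.38 = 2.760.
True-score variance = ρ_L + ρ_N + 2·0.38, so 0.866 = (0.73 + ρ_N + 0.76) / 2.760.
ρ_N = 0.866·2.760 − 0.73 − 0.76 = 0.900.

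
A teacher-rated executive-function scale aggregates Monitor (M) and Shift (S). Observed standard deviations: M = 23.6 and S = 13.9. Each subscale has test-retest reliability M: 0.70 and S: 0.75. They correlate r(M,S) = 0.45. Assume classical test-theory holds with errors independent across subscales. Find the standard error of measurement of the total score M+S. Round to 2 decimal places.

14.68

Var(total) = 750.17 + 295.236 = 1045.41.
True-score variance = 534.779 + 295.236 = 830.015, so reliability = 0.7940.
Error variance = 1045.41 − 830.015 = 215.391; SEM = √215.391 = 14.68.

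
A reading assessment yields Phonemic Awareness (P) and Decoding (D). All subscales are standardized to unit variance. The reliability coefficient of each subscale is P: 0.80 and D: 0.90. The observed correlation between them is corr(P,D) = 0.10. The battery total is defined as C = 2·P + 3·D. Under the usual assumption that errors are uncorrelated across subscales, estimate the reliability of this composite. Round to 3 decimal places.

Var(C) = 2² + 3² + 2·[6·0.10] = 13 + 1.2 = 14.2.
Under uncorrelated errors the observed covariances equal the true-score covariances, so only the own-variance terms attenuate.
True-score variance = [2²·0.80 + 3²·0.90] + 1.2 = 11.3 + 1.2 = 12.5.
Reliability = 12.5 / 14.2 = 0.880.

0.880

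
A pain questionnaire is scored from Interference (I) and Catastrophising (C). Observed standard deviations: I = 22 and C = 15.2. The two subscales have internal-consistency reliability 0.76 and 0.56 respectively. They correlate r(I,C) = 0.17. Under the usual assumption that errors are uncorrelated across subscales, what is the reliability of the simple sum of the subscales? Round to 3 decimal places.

0.737

Var(I+C) = 22² + 15.2² + 2·[22·15.2·0.17] = 715.04 + 113.696 = 828.736.
Under uncorrelated errors the observed covariances equal the true-score covariances, so only the own-variance terms attenuate.
True-score variance = [22²·0.76 + 15.2²·0.56] + 113.696 = 497.222 + 113.696 = 610.918.
Reliability = 610.918 / 828.736 = 0.737.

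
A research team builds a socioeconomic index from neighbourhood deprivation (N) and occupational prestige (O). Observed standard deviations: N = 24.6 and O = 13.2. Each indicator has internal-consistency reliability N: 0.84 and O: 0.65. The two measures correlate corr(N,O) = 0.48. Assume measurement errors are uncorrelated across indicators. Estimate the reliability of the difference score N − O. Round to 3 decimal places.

Var(N−O) = 24.6² + 13.2² − 2·24.6·13.2·0.48 = 779.4 − 311.731 = 467.669.
With uncorrelated errors the cross-covariances are all true-score covariance, so they carry over unchanged; only the diagonal terms shrink to ρᵢσᵢ².
True-score variance = [24.6²·0.84 + 13.2²·0.65] − 311.731 = 621.59 − 311.731 = 309.859.
Reliability = 309.859 / 467.669 = 0.663.

0.663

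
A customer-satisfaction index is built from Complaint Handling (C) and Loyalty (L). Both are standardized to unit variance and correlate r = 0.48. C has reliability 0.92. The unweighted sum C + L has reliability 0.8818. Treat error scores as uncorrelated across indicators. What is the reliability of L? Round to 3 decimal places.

Var(C+L) = 2 + 2·0.48 = 2.960.
True-score variance = ρ_C + ρ_L + 2·0.48, so 0.8818 = (0.92 + ρ_L + 0.96) / 2.960.
ρ_L = 0.8818·2.960 − 0.92 − 0.96 = 0.730.

0.730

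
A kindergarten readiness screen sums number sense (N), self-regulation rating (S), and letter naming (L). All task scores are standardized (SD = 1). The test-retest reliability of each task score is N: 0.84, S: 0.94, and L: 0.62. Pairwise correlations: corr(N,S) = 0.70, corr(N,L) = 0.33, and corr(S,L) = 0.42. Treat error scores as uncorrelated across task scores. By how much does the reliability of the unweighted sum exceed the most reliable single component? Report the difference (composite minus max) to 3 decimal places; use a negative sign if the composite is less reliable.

-0.042

Var(sum) = 3 + 2.9 = 5.9; true-score variance = 2.4 + 2.9 = 5.3; composite reliability = 0.8983.
Max component reliability = 0.9400.
Difference = 0.8983 − 0.9400 = -0.042.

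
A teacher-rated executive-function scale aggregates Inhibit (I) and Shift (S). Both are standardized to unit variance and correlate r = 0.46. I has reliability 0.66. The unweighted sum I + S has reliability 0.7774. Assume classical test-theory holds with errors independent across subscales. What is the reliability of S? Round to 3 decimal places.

0.690

Var(I+S) = 2 + 2·0.46 = 2.920.
True-score variance = ρ_I + ρ_S + 2·0.46, so 0.7774 = (0.66 + ρ_S + 0.92) / 2.920.
ρ_S = 0.7774·2.920 − 0.66 − 0.92 = 0.690.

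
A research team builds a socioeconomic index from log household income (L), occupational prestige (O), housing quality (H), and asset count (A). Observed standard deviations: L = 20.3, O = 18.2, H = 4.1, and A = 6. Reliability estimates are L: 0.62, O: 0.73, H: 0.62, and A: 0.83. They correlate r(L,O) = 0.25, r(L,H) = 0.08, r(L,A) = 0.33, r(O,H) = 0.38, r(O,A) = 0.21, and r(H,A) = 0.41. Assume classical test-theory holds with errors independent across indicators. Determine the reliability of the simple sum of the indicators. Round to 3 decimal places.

Var(L+O+H+A) = 20.3² + 18.2² + 4.1² + 6² + 2·[20.3·18.2·0.25 + 20.3·4.1·0.08 + 20.3·6·0.33 + 18.2·4.1·0.38 + 18.2·6·0.21 + 4.1·6·0.41] = 796.14 + 401.182 = 1197.32.
With uncorrelated errors the cross-covariances are all true-score covariance, so they carry over unchanged; only the diagonal terms shrink to ρᵢσᵢ².
True-score variance = [20.3²·0.62 + 18.2²·0.73 + 4.1²·0.62 + 6²·0.83] + 401.182 = 537.603 + 401.182 = 938.785.
Reliability = 938.785 / 1197.32 = 0.784.

0.784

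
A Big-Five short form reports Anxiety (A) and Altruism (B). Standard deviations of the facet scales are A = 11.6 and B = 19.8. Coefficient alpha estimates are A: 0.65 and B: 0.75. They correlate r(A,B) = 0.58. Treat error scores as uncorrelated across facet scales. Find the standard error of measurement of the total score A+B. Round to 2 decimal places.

Var(total) = 526.6 + 266.429 = 793.029.
True-score variance = 381.494 + 266.429 = 647.923, so reliability = 0.8170.
Error variance = 793.029 − 647.923 = 145.106; SEM = √145.106 = 12.05.

12.05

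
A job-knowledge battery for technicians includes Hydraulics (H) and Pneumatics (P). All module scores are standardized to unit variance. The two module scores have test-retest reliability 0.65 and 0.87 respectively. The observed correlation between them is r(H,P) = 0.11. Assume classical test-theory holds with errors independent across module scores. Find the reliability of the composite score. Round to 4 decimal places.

0.7838

Var(H+P) = 2 + 2·[0.11] = 2 + 0.22 = 2.22.
Because errors are independent across components, Cov(Tᵢ,Tⱼ) = Cov(Xᵢ,Xⱼ); the off-diagonal part of the true-score variance is the same as above.
True-score variance = [0.65 + 0.87] + 0.22 = 1.52 + 0.22 = 1.74.
Reliability = 1.74 / 2.22 = 0.7838.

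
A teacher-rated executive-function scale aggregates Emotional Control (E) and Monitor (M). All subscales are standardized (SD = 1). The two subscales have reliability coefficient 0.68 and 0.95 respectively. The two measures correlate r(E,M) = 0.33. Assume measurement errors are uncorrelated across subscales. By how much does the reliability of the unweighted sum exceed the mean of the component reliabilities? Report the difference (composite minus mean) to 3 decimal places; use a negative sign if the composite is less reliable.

Var(sum) = 2 + 0.66 = 2.66; true-score variance = 1.63 + 0.66 = 2.29; composite reliability = 0.8609.
Mean component reliability = 0.8150.
Difference = 0.8609 − 0.8150 = 0.046.

0.046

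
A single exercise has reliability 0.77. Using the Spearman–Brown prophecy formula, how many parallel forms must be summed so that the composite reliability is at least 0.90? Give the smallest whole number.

3

k ≥ ρ*(1−ρ₁)/(ρ₁(1−ρ*)) = 0.90·0.23 / (0.77·0.10) = 2.688.
Smallest integer k = 3.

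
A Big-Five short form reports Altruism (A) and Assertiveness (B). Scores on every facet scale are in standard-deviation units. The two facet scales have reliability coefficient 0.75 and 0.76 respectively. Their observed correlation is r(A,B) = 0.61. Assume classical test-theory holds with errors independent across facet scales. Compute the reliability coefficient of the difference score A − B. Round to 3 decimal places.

Var(A−B) = 1 + 1 − 2·0.61 = 2 − 1.22 = 0.78.
Because errors are independent across components, Cov(Tᵢ,Tⱼ) = Cov(Xᵢ,Xⱼ); the off-diagonal part of the true-score variance is the same as above.
True-score variance = [0.75 + 0.76] − 1.22 = 1.51 − 1.22 = 0.29.
Reliability = 0.29 / 0.78 = 0.372.

0.372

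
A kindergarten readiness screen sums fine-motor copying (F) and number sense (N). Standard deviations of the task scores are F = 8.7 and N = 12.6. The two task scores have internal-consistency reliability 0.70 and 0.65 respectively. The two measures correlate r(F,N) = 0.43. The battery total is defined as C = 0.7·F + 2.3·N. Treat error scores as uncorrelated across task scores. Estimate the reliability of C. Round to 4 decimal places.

0.7034

Var(C) = 0.7²·8.7² + 2.3²·12.6² + 2·[1.61·8.7·12.6·0.43] = 876.928 + 151.78 = 1028.71.
With uncorrelated errors the cross-covariances are all true-score covariance, so they carry over unchanged; only the diagonal terms shrink to ρᵢσᵢ².
True-score variance = [0.7²·8.7²·0.70 + 2.3²·12.6²·0.65] + 151.78 = 571.858 + 151.78 = 723.638.
Reliability = 723.638 / 1028.71 = 0.7034.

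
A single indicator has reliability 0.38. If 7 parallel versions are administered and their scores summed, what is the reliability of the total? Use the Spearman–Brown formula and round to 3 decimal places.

0.811

ρ_k = kρ / (1 + (k−1)ρ) = 7·0.38 / (1 + 6·0.38) = 2.660 / 3.280 = 0.811.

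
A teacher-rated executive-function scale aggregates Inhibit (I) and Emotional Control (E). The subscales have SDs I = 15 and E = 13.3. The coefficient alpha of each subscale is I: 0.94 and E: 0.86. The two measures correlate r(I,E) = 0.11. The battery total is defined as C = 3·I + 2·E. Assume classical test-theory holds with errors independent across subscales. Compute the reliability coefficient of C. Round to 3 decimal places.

0.926

Var(C) = 3²·15² + 2²·13.3² + 2·[6·15·13.3·0.11] = 2732.56 + 263.34 = 2995.9.
Because errors are independent across components, Cov(Tᵢ,Tⱼ) = Cov(Xᵢ,Xⱼ); the off-diagonal part of the true-score variance is the same as above.
True-score variance = [3²·15²·0.94 + 2²·13.3²·0.86] + 263.34 = 2512 + 263.34 = 2775.34.
Reliability = 2775.34 / 2995.9 = 0.926.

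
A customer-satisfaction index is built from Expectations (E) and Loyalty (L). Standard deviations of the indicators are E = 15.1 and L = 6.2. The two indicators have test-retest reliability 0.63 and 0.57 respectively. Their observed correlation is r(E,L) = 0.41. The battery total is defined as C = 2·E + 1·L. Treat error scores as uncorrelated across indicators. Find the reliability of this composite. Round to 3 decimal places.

Var(C) = 2²·15.1² + 6.2² + 2·[2·15.1·6.2·0.41] = 950.48 + 153.537 = 1104.02.
Under uncorrelated errors the observed covariances equal the true-score covariances, so only the own-variance terms attenuate.
True-score variance = [2²·15.1²·0.63 + 6.2²·0.57] + 153.537 = 596.496 + 153.537 = 750.033.
Reliability = 750.033 / 1104.02 = 0.679.

0.679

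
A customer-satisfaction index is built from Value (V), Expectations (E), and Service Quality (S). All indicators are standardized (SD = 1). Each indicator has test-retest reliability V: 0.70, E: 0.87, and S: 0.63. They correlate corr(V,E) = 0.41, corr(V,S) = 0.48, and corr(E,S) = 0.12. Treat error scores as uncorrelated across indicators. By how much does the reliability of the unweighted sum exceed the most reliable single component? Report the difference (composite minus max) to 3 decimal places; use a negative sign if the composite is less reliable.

-0.029

Var(sum) = 3 + 2.02 = 5.02; true-score variance = 2.2 + 2.02 = 4.22; composite reliability = 0.8406.
Max component reliability = 0.8700.
Difference = 0.8406 − 0.8700 = -0.029.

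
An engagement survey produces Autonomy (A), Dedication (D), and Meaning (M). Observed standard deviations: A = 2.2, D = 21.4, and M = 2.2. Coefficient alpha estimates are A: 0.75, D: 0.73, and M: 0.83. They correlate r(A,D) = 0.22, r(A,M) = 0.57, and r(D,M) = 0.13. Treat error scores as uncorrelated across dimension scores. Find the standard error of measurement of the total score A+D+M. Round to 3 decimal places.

Var(total) = 467.64 + 38.4736 = 506.114.
True-score variance = 341.958 + 38.4736 = 380.432, so reliability = 0.7517.
Error variance = 506.114 − 380.432 = 125.682; SEM = √125.682 = 11.211.

11.211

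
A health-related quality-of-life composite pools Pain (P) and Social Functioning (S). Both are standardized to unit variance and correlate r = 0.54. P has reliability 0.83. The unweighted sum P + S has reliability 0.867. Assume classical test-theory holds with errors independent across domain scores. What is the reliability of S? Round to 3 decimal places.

0.760

Var(P+S) = 2 + 2·0.54 = 3.080.
True-score variance = ρ_P + ρ_S + 2·0.54, so 0.867 = (0.83 + ρ_S + 1.08) / 3.080.
ρ_S = 0.867·3.080 − 0.83 − 1.08 = 0.760.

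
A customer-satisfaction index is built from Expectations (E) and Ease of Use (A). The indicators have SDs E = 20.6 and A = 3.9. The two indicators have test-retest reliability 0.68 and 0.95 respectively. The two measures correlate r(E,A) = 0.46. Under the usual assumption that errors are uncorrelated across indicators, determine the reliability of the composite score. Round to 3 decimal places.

0.734

Var(E+A) = 20.6² + 3.9² + 2·[20.6·3.9·0.46] = 439.57 + 73.9128 = 513.483.
Because errors are independent across components, Cov(Tᵢ,Tⱼ) = Cov(Xᵢ,Xⱼ); the off-diagonal part of the true-score variance is the same as above.
True-score variance = [20.6²·0.68 + 3.9²·0.95] + 73.9128 = 303.014 + 73.9128 = 376.927.
Reliability = 376.927 / 513.483 = 0.734.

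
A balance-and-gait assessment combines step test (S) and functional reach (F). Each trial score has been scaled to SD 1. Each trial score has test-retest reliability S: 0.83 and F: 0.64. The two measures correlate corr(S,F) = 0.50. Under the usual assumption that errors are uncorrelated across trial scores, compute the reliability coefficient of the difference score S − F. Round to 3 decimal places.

Var(S−F) = 1 + 1 − 2·0.50 = 2 − 1 = 1.
Under uncorrelated errors the observed covariances equal the true-score covariances, so only the own-variance terms attenuate.
True-score variance = [0.83 + 0.64] − 1 = 1.47 − 1 = 0.47.
Reliability = 0.47 / 1 = 0.470.

0.470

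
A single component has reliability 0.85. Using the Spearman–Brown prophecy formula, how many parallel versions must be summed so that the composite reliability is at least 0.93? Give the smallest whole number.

k ≥ ρ*(1−ρ₁)/(ρ₁(1−ρ*)) = 0.93·0.15 / (0.85·0.07) = 2.345.
Smallest integer k = 3.

3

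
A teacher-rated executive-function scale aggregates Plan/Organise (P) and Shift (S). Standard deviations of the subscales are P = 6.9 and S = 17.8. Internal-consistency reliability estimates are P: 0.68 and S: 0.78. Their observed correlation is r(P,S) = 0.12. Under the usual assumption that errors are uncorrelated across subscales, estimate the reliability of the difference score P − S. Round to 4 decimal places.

Var(P−S) = 6.9² + 17.8² − 2·6.9·17.8·0.12 = 364.45 − 29.4768 = 334.973.
Under uncorrelated errors the observed covariances equal the true-score covariances, so only the own-variance terms attenuate.
True-score variance = [6.9²·0.68 + 17.8²·0.78] − 29.4768 = 279.51 − 29.4768 = 250.033.
Reliability = 250.033 / 334.973 = 0.7464.

0.7464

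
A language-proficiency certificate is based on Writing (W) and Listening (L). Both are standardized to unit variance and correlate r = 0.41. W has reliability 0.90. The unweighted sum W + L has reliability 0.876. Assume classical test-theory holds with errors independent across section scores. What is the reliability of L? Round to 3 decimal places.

0.750

Var(W+L) = 2 + 2·0.41 = 2.820.
True-score variance = ρ_W + ρ_L + 2·0.41, so 0.876 = (0.90 + ρ_L + 0.82) / 2.820.
ρ_L = 0.876·2.820 − 0.90 − 0.82 = 0.750.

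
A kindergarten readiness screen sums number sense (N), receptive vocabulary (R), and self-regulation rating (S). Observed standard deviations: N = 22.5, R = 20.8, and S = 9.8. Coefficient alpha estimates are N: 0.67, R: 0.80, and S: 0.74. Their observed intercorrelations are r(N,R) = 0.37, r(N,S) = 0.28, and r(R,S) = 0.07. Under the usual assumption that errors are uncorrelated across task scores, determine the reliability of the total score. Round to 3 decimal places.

Var(N+R+S) = 22.5² + 20.8² + 9.8² + 2·[22.5·20.8·0.37 + 22.5·9.8·0.28 + 20.8·9.8·0.07] = 1034.93 + 498.338 = 1533.27.
With uncorrelated errors the cross-covariances are all true-score covariance, so they carry over unchanged; only the diagonal terms shrink to ρᵢσᵢ².
True-score variance = [22.5²·0.67 + 20.8²·0.80 + 9.8²·0.74] + 498.338 = 756.369 + 498.338 = 1254.71.
Reliability = 1254.71 / 1533.27 = 0.818.

0.818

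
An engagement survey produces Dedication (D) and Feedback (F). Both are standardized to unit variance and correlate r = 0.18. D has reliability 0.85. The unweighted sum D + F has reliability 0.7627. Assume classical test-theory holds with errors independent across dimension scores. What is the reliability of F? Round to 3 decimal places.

0.590

Var(D+F) = 2 + 2·0.18 = 2.360.
True-score variance = ρ_D + ρ_F + 2·0.18, so 0.7627 = (0.85 + ρ_F + 0.36) / 2.360.
ρ_F = 0.7627·2.360 − 0.85 − 0.36 = 0.590.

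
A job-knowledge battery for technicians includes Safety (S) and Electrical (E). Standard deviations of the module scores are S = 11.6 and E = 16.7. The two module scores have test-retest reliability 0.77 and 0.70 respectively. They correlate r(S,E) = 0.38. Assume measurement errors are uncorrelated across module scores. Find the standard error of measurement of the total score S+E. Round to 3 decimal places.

10.706

Var(total) = 413.45 + 147.227 = 560.677.
True-score variance = 298.834 + 147.227 = 446.061, so reliability = 0.7956.
Error variance = 560.677 − 446.061 = 114.616; SEM = √114.616 = 10.706.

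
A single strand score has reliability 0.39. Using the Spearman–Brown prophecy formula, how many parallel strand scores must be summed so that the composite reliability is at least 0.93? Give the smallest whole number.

k ≥ ρ*(1−ρ₁)/(ρ₁(1−ρ*)) = 0.93·0.61 / (0.39·0.07) = 20.780.
Smallest integer k = 21.

21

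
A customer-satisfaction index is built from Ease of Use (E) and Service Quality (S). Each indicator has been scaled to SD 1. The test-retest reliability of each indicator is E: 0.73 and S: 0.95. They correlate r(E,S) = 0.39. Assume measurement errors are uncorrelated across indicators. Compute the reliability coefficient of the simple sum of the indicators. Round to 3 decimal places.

Var(E+S) = 2 + 2·[0.39] = 2 + 0.78 = 2.78.
Under uncorrelated errors the observed covariances equal the true-score covariances, so only the own-variance terms attenuate.
True-score variance = [0.73 + 0.95] + 0.78 = 1.68 + 0.78 = 2.46.
Reliability = 2.46 / 2.78 = 0.885.

0.885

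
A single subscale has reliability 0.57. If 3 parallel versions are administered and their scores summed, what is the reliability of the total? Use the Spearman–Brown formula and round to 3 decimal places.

ρ_k = kρ / (1 + (k−1)ρ) = 3·0.57 / (1 + 2·0.57) = 1.710 / 2.140 = 0.799.

0.799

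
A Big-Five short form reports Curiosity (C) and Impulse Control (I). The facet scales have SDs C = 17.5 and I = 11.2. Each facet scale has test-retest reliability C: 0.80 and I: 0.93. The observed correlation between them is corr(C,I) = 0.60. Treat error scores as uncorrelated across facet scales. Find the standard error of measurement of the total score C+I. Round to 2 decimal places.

8.37

Var(total) = 431.69 + 235.2 = 666.89.
True-score variance = 361.659 + 235.2 = 596.859, so reliability = 0.8950.
Error variance = 666.89 − 596.859 = 70.0308; SEM = √70.0308 = 8.37.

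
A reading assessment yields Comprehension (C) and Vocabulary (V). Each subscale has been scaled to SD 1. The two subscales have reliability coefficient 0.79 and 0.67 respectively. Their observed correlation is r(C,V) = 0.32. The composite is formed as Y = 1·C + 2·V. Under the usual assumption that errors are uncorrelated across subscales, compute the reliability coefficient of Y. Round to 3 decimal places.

0.756

Var(Y) = 1 + 2² + 2·[2·0.32] = 5 + 1.28 = 6.28.
With uncorrelated errors the cross-covariances are all true-score covariance, so they carry over unchanged; only the diagonal terms shrink to ρᵢσᵢ².
True-score variance = [0.79 + 2²·0.67] + 1.28 = 3.47 + 1.28 = 4.75.
Reliability = 4.75 / 6.28 = 0.756.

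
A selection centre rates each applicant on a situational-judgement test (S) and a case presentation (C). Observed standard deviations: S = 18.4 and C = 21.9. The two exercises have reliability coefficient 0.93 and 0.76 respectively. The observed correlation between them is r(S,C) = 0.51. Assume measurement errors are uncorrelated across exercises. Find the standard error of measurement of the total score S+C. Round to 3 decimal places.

11.782

Var(total) = 818.17 + 411.019 = 1229.19.
True-score variance = 679.364 + 411.019 = 1090.38, so reliability = 0.8871.
Error variance = 1229.19 − 1090.38 = 138.806; SEM = √138.806 = 11.782.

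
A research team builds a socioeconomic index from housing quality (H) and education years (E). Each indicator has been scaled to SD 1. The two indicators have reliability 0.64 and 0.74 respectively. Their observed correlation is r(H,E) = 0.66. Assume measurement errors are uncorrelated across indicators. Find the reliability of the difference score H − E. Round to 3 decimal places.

0.088

Var(H−E) = 1 + 1 − 2·0.66 = 2 − 1.32 = 0.68.
With uncorrelated errors the cross-covariances are all true-score covariance, so they carry over unchanged; only the diagonal terms shrink to ρᵢσᵢ².
True-score variance = [0.64 + 0.74] − 1.32 = 1.38 − 1.32 = 0.06.
Reliability = 0.06 / 0.68 = 0.088.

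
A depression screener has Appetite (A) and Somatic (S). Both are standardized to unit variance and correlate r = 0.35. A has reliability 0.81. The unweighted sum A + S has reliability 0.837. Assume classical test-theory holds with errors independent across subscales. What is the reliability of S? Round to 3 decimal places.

Var(A+S) = 2 + 2·0.35 = 2.700.
True-score variance = ρ_A + ρ_S + 2·0.35, so 0.837 = (0.81 + ρ_S + 0.70) / 2.700.
ρ_S = 0.837·2.700 − 0.81 − 0.70 = 0.750.

0.750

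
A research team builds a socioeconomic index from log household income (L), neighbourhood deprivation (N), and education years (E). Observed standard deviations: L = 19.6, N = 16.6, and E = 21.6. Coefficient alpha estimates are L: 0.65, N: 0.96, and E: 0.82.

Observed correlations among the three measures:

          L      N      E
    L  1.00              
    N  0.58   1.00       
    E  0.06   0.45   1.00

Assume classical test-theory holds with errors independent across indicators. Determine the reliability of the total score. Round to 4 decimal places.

Var(L+N+E) = 19.6² + 16.6² + 21.6² + 2·[19.6·16.6·0.58 + 19.6·21.6·0.06 + 16.6·21.6·0.45] = 1126.28 + 750.925 = 1877.2.
With uncorrelated errors the cross-covariances are all true-score covariance, so they carry over unchanged; only the diagonal terms shrink to ρᵢσᵢ².
True-score variance = [19.6²·0.65 + 16.6²·0.96 + 21.6²·0.82] + 750.925 = 896.821 + 750.925 = 1647.75.
Reliability = 1647.75 / 1877.2 = 0.8778.

0.8778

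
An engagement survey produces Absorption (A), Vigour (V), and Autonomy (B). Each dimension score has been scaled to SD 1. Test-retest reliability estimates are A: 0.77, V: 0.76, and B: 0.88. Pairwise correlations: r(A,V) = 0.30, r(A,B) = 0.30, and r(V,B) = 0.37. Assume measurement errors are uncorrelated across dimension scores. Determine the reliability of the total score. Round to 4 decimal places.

Var(A+V+B) = 3 + 2·[0.30 + 0.30 + 0.37] = 3 + 1.94 = 4.94.
Under uncorrelated errors the observed covariances equal the true-score covariances, so only the own-variance terms attenuate.
True-score variance = [0.77 + 0.76 + 0.88] + 1.94 = 2.41 + 1.94 = 4.35.
Reliability = 4.35 / 4.94 = 0.8806.

0.8806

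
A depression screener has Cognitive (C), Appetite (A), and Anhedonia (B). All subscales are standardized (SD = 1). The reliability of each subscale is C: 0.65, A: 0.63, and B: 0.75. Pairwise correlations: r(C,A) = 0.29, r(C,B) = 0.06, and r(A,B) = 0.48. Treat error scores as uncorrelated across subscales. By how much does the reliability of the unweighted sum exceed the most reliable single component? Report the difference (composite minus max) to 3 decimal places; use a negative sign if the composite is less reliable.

Var(sum) = 3 + 1.66 = 4.66; true-score variance = 2.03 + 1.66 = 3.69; composite reliability = 0.7918.
Max component reliability = 0.7500.
Difference = 0.7918 − 0.7500 = 0.042.

0.042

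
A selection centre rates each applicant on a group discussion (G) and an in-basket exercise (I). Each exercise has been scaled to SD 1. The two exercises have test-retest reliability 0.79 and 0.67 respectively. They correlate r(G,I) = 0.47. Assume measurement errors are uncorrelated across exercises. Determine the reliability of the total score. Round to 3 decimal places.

Var(G+I) = 2 + 2·[0.47] = 2 + 0.94 = 2.94.
Because errors are independent across components, Cov(Tᵢ,Tⱼ) = Cov(Xᵢ,Xⱼ); the off-diagonal part of the true-score variance is the same as above.
True-score variance = [0.79 + 0.67] + 0.94 = 1.46 + 0.94 = 2.4.
Reliability = 2.4 / 2.94 = 0.816.

0.816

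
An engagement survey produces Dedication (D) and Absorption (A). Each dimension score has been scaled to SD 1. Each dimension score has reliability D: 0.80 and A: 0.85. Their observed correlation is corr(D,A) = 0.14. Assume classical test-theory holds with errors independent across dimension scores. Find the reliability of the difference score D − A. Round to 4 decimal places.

Var(D−A) = 1 + 1 − 2·0.14 = 2 − 0.28 = 1.72.
Because errors are independent across components, Cov(Tᵢ,Tⱼ) = Cov(Xᵢ,Xⱼ); the off-diagonal part of the true-score variance is the same as above.
True-score variance = [0.80 + 0.85] − 0.28 = 1.65 − 0.28 = 1.37.
Reliability = 1.37 / 1.72 = 0.7965.

0.7965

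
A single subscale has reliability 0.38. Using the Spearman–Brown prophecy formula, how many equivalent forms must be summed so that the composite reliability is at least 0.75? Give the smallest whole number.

5

k ≥ ρ*(1−ρ₁)/(ρ₁(1−ρ*)) = 0.75·0.62 / (0.38·0.25) = 4.895.
Smallest integer k = 5.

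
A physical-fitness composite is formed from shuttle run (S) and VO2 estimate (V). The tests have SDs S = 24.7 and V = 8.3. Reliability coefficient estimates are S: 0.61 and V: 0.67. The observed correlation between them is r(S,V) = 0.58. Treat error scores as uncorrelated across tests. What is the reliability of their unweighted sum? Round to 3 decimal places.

Var(S+V) = 24.7² + 8.3² + 2·[24.7·8.3·0.58] = 678.98 + 237.812 = 916.792.
Under uncorrelated errors the observed covariances equal the true-score covariances, so only the own-variance terms attenuate.
True-score variance = [24.7²·0.61 + 8.3²·0.67] + 237.812 = 418.311 + 237.812 = 656.123.
Reliability = 656.123 / 916.792 = 0.716.

0.716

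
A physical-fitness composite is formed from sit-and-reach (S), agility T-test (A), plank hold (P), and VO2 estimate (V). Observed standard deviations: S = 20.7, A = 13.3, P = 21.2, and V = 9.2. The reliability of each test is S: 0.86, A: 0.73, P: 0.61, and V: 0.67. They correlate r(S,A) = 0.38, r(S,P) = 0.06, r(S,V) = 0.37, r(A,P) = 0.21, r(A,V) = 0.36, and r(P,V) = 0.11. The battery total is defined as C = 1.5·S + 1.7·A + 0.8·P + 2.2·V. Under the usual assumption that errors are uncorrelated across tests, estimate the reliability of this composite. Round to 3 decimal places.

Var(C) = 1.5²·20.7² + 1.7²·13.3² + 0.8²·21.2² + 2.2²·9.2² + 2·[2.55·20.7·13.3·0.38 + 1.2·20.7·21.2·0.06 + 3.3·20.7·9.2·0.37 + 1.36·13.3·21.2·0.21 + 3.74·13.3·9.2·0.36 + 1.76·21.2·9.2·0.11] = 2172.61 + 1627.86 = 3800.48.
Because errors are independent across components, Cov(Tᵢ,Tⱼ) = Cov(Xᵢ,Xⱼ); the off-diagonal part of the true-score variance is the same as above.
True-score variance = [1.5²·20.7²·0.86 + 1.7²·13.3²·0.73 + 0.8²·21.2²·0.61 + 2.2²·9.2²·0.67] + 1627.86 = 1652.24 + 1627.86 = 3280.11.
Reliability = 3280.11 / 3800.48 = 0.863.

0.863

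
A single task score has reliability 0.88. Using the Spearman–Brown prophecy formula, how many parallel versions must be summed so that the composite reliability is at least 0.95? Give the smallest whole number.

3

k ≥ ρ*(1−ρ₁)/(ρ₁(1−ρ*)) = 0.95·0.12 / (0.88·0.05) = 2.591.
Smallest integer k = 3.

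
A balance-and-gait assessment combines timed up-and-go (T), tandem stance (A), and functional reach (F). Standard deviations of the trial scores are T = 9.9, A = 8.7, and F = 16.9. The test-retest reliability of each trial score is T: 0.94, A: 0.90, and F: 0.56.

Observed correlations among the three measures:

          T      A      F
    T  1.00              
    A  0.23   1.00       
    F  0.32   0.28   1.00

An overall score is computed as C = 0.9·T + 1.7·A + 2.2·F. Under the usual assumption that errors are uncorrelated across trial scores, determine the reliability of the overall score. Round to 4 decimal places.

0.7192

Var(C) = 0.9²·9.9² + 1.7²·8.7² + 2.2²·16.9² + 2·[1.53·9.9·8.7·0.23 + 1.98·9.9·16.9·0.32 + 3.74·8.7·16.9·0.28] = 1680.48 + 580.573 = 2261.06.
Because errors are independent across components, Cov(Tᵢ,Tⱼ) = Cov(Xᵢ,Xⱼ); the off-diagonal part of the true-score variance is the same as above.
True-score variance = [0.9²·9.9²·0.94 + 1.7²·8.7²·0.90 + 2.2²·16.9²·0.56] + 580.573 = 1045.61 + 580.573 = 1626.19.
Reliability = 1626.19 / 2261.06 = 0.7192.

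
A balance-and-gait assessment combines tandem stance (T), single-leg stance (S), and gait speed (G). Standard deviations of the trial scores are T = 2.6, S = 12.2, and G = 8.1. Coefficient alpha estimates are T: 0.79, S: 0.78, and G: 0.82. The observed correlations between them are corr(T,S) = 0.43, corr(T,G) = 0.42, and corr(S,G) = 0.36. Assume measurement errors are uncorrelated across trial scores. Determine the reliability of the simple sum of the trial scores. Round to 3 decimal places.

Var(T+S+G) = 2.6² + 12.2² + 8.1² + 2·[2.6·12.2·0.43 + 2.6·8.1·0.42 + 12.2·8.1·0.36] = 221.21 + 116.12 = 337.33.
Because errors are independent across components, Cov(Tᵢ,Tⱼ) = Cov(Xᵢ,Xⱼ); the off-diagonal part of the true-score variance is the same as above.
True-score variance = [2.6²·0.79 + 12.2²·0.78 + 8.1²·0.82] + 116.12 = 175.236 + 116.12 = 291.356.
Reliability = 291.356 / 337.33 = 0.864.

0.864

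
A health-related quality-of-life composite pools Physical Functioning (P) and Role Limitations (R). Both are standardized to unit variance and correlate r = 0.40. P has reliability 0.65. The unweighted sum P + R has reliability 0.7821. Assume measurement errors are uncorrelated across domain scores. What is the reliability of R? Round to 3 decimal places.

0.740

Var(P+R) = 2 + 2·0.40 = 2.800.
True-score variance = ρ_P + ρ_R + 2·0.40, so 0.7821 = (0.65 + ρ_R + 0.80) / 2.800.
ρ_R = 0.7821·2.800 − 0.65 − 0.80 = 0.740.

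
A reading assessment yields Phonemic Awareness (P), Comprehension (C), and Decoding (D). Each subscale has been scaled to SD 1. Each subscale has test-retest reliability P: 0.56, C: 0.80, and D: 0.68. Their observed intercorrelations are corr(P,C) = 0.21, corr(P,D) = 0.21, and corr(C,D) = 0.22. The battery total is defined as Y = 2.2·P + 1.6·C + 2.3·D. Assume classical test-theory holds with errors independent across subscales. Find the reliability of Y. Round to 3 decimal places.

Var(Y) = 2.2² + 1.6² + 2.3² + 2·[3.52·0.21 + 5.06·0.21 + 3.68·0.22] = 12.69 + 5.2228 = 17.9128.
Under uncorrelated errors the observed covariances equal the true-score covariances, so only the own-variance terms attenuate.
True-score variance = [2.2²·0.56 + 1.6²·0.80 + 2.3²·0.68] + 5.2228 = 8.3556 + 5.2228 = 13.5784.
Reliability = 13.5784 / 17.9128 = 0.758.

0.758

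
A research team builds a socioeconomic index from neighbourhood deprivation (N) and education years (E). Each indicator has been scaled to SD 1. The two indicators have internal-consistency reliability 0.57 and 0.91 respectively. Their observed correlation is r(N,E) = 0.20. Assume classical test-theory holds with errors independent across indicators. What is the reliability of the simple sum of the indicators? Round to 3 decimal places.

Var(N+E) = 2 + 2·[0.20] = 2 + 0.4 = 2.4.
Because errors are independent across components, Cov(Tᵢ,Tⱼ) = Cov(Xᵢ,Xⱼ); the off-diagonal part of the true-score variance is the same as above.
True-score variance = [0.57 + 0.91] + 0.4 = 1.48 + 0.4 = 1.88.
Reliability = 1.88 / 2.4 = 0.783.

0.783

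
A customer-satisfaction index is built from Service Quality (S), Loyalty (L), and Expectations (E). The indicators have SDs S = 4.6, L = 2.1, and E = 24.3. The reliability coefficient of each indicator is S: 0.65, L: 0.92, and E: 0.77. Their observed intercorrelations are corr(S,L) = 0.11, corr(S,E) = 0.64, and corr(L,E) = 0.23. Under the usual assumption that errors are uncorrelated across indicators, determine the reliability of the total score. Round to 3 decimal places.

0.817

Var(S+L+E) = 4.6² + 2.1² + 24.3² + 2·[4.6·2.1·0.11 + 4.6·24.3·0.64 + 2.1·24.3·0.23] = 616.06 + 168.677 = 784.737.
Because errors are independent across components, Cov(Tᵢ,Tⱼ) = Cov(Xᵢ,Xⱼ); the off-diagonal part of the true-score variance is the same as above.
True-score variance = [4.6²·0.65 + 2.1²·0.92 + 24.3²·0.77] + 168.677 = 472.488 + 168.677 = 641.166.
Reliability = 641.166 / 784.737 = 0.817.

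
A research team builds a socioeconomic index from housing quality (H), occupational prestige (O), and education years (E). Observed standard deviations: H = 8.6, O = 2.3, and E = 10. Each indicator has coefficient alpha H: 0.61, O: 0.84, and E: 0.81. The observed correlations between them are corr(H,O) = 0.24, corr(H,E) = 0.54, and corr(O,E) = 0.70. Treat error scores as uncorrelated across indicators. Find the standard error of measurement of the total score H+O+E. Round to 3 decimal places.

6.978

Var(total) = 179.25 + 134.574 = 313.824.
True-score variance = 130.559 + 134.574 = 265.134, so reliability = 0.8448.
Error variance = 313.824 − 265.134 = 48.6908; SEM = √48.6908 = 6.978.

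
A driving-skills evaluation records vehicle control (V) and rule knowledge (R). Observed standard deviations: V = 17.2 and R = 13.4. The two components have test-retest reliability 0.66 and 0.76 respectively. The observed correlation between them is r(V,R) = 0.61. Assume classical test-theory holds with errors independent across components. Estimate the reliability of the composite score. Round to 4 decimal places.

Var(V+R) = 17.2² + 13.4² + 2·[17.2·13.4·0.61] = 475.4 + 281.186 = 756.586.
Because errors are independent across components, Cov(Tᵢ,Tⱼ) = Cov(Xᵢ,Xⱼ); the off-diagonal part of the true-score variance is the same as above.
True-score variance = [17.2²·0.66 + 13.4²·0.76] + 281.186 = 331.72 + 281.186 = 612.906.
Reliability = 612.906 / 756.586 = 0.8101.

0.8101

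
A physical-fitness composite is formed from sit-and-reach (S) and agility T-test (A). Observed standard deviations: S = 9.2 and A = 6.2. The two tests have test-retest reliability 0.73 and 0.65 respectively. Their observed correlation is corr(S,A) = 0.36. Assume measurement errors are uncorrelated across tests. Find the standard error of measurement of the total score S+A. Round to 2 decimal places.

Var(total) = 123.08 + 41.0688 = 164.149.
True-score variance = 86.7732 + 41.0688 = 127.842, so reliability = 0.7788.
Error variance = 164.149 − 127.842 = 36.3068; SEM = √36.3068 = 6.03.

6.03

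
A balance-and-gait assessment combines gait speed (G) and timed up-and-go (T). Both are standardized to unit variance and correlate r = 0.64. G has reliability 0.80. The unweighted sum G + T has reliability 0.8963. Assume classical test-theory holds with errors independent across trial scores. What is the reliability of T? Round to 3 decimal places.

Var(G+T) = 2 + 2·0.64 = 3.280.
True-score variance = ρ_G + ρ_T + 2·0.64, so 0.8963 = (0.80 + ρ_T + 1.28) / 3.280.
ρ_T = 0.8963·3.280 − 0.80 − 1.28 = 0.860.

0.860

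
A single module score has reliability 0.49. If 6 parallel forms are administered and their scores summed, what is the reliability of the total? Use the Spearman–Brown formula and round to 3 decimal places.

ρ_k = kρ / (1 + (k−1)ρ) = 6·0.49 / (1 + 5·0.49) = 2.940 / 3.450 = 0.852.

0.852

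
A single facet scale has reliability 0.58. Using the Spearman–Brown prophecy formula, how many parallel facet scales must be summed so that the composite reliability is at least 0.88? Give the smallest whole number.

k ≥ ρ*(1−ρ₁)/(ρ₁(1−ρ*)) = 0.88·0.42 / (0.58·0.12) = 5.310.
Smallest integer k = 6.

6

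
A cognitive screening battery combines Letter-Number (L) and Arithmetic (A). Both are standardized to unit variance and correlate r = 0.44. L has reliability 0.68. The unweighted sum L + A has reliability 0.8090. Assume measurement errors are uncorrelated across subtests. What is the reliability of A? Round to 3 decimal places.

Var(L+A) = 2 + 2·0.44 = 2.880.
True-score variance = ρ_L + ρ_A + 2·0.44, so 0.8090 = (0.68 + ρ_A + 0.88) / 2.880.
ρ_A = 0.8090·2.880 − 0.68 − 0.88 = 0.770.

0.770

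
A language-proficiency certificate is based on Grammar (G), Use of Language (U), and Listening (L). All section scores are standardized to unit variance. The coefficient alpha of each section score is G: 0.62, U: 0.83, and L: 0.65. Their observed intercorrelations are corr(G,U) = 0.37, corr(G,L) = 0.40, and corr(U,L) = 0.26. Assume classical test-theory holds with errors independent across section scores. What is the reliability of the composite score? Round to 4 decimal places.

0.8221

Var(G+U+L) = 3 + 2·[0.37 + 0.40 + 0.26] = 3 + 2.06 = 5.06.
Under uncorrelated errors the observed covariances equal the true-score covariances, so only the own-variance terms attenuate.
True-score variance = [0.62 + 0.83 + 0.65] + 2.06 = 2.1 + 2.06 = 4.16.
Reliability = 4.16 / 5.06 = 0.8221.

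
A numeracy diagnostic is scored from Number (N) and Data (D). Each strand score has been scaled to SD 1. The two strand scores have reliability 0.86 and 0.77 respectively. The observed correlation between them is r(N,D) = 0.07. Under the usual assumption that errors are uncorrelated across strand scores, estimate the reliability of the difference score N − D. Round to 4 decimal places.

0.8011

Var(N−D) = 1 + 1 − 2·0.07 = 2 − 0.14 = 1.86.
With uncorrelated errors the cross-covariances are all true-score covariance, so they carry over unchanged; only the diagonal terms shrink to ρᵢσᵢ².
True-score variance = [0.86 + 0.77] − 0.14 = 1.63 − 0.14 = 1.49.
Reliability = 1.49 / 1.86 = 0.8011.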